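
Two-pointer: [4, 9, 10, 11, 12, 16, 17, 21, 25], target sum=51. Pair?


Two pointers: lo=0, hi=8
No pair sums to 51


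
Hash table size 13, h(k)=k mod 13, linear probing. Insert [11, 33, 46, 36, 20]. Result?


Insertions: 11->slot 11; 33->slot 7; 46->slot 8; 36->slot 10; 20->slot 9
Table: [None, None, None, None, None, None, None, 33, 46, 20, 36, 11, None]


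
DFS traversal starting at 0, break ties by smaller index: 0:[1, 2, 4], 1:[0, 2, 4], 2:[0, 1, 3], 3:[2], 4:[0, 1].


DFS stack-based: start with [0]
Visit order: [0, 1, 2, 3, 4]


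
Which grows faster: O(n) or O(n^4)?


linear grows slower than quartic
O(n) is asymptotically smaller; O(n^4) grows faster


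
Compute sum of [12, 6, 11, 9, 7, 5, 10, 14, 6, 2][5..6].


Prefix sums: [0, 12, 18, 29, 38, 45, 50, 60, 74, 80, 82]
Sum[5..6] = prefix[7] - prefix[5] = 60 - 45 = 15


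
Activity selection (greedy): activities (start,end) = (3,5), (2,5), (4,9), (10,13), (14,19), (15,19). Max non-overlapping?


Greedy: pick earliest-ending, then skip overlaps.
Selected (3 activities): [(3, 5), (10, 13), (14, 19)]


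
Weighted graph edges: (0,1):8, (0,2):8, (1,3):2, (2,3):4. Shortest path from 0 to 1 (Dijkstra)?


Dijkstra from 0:
Distances: {0: 0, 1: 8, 2: 8, 3: 10}
Shortest distance to 1 = 8, path = [0, 1]


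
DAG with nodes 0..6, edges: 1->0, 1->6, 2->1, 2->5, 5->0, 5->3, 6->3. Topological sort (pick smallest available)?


Kahn's algorithm, process smallest node first
Order: [2, 1, 4, 5, 0, 6, 3]


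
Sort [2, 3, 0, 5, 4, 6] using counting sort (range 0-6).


Count array: [1, 0, 1, 1, 1, 1, 1]
Reconstruct: [0, 2, 3, 4, 5, 6]


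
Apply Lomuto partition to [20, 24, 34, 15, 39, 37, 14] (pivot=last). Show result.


Elements <= 14 go left of pivot.
Result: [14, 24, 34, 15, 39, 37, 20], pivot at index 0


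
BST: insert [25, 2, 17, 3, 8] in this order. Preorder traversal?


Root = 25; build tree by BST insertion.
Preorder traversal: [25, 2, 17, 3, 8]


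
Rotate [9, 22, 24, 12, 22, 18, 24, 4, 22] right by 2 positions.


Right rotate by 2: [4, 22, 9, 22, 24, 12, 22, 18, 24]


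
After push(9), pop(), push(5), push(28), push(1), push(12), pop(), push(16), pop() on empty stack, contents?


push(9) -> [9]
pop() returns 9 -> []
push(5) -> [5]
push(28) -> [5, 28]
push(1) -> [5, 28, 1]
push(12) -> [5, 28, 1, 12]
pop() returns 12 -> [5, 28, 1]
push(16) -> [5, 28, 1, 16]
pop() returns 16 -> [5, 28, 1]
Final stack (bottom to top): [5, 28, 1]


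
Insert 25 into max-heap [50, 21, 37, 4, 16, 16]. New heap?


Append 25: [50, 21, 37, 4, 16, 16, 25]
Bubble up: no swaps needed
Result: [50, 21, 37, 4, 16, 16, 25]


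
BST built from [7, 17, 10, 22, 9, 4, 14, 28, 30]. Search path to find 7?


BST root = 7
Search for 7: compare at each node
Path: [7]


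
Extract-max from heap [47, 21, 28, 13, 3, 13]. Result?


Max = 47
Replace root with last, heapify down
Resulting heap: [28, 21, 13, 13, 3]


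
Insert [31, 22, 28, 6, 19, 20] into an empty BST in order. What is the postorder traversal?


Root = 31; build tree by BST insertion.
Postorder traversal: [20, 19, 6, 28, 22, 31]


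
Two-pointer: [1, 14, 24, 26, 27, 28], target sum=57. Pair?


Two pointers: lo=0, hi=5
No pair sums to 57


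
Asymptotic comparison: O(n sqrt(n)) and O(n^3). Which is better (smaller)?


n^1.5 grows slower than cubic
O(n sqrt(n)) is asymptotically smaller; O(n^3) grows faster


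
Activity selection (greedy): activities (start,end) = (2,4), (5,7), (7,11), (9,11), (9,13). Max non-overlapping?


Greedy: pick earliest-ending, then skip overlaps.
Selected (3 activities): [(2, 4), (5, 7), (7, 11)]


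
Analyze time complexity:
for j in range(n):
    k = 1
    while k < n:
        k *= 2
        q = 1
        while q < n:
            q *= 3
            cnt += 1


Per nesting level: O(n) * O(log n) * O(log n) = O(n (log n)^2)
Complexity: O(n (log n)^2)


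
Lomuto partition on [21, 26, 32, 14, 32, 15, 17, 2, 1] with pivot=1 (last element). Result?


Elements <= 1 go left of pivot.
Result: [1, 26, 32, 14, 32, 15, 17, 2, 21], pivot at index 0


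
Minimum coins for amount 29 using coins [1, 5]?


dp[0]=0; dp[i]=1+min(dp[i-c] for c in coins)
...dp[24]=8, dp[25]=5, dp[26]=6, dp[27]=7, dp[28]=8, dp[29]=9
Minimum coins for 29 = 9


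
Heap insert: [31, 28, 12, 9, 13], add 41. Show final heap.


Append 41: [31, 28, 12, 9, 13, 41]
Bubble up: swap idx 5(41) with idx 2(12); swap idx 2(41) with idx 0(31)
Result: [41, 28, 31, 9, 13, 12]


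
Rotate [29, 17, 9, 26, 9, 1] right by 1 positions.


Right rotate by 1: [1, 29, 17, 9, 26, 9]


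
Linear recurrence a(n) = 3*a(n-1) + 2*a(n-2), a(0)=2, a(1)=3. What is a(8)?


Build bottom-up:
...a(6)=2041, a(7)=7269, a(8)=3*7269+2*2041=25889


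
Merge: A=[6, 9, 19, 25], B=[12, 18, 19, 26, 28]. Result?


Compare heads, take smaller each step.
Merged: [6, 9, 12, 18, 19, 19, 25, 26, 28]


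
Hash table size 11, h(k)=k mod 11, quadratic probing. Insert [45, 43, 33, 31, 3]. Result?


Insertions: 45->slot 1; 43->slot 10; 33->slot 0; 31->slot 9; 3->slot 3
Table: [33, 45, None, 3, None, None, None, None, None, 31, 43]


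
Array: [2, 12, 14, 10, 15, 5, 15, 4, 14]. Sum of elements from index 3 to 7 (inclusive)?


Prefix sums: [0, 2, 14, 28, 38, 53, 58, 73, 77, 91]
Sum[3..7] = prefix[8] - prefix[3] = 77 - 28 = 49


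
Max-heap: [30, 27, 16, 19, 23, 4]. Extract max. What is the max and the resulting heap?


Max = 30
Replace root with last, heapify down
Resulting heap: [27, 23, 16, 19, 4]


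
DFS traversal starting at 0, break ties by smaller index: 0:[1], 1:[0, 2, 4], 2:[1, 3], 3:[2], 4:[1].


DFS stack-based: start with [0]
Visit order: [0, 1, 2, 3, 4]


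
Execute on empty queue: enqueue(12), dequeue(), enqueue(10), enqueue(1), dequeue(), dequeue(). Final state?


enqueue(12) -> [12]
dequeue() returns 12 -> []
enqueue(10) -> [10]
enqueue(1) -> [10, 1]
dequeue() returns 10 -> [1]
dequeue() returns 1 -> []
Final queue (front to back): []


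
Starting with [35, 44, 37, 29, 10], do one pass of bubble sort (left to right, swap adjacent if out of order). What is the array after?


After one pass: [35, 37, 29, 10, 44]


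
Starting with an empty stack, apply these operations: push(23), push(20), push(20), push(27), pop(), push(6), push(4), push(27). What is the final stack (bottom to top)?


push(23) -> [23]
push(20) -> [23, 20]
push(20) -> [23, 20, 20]
push(27) -> [23, 20, 20, 27]
pop() returns 27 -> [23, 20, 20]
push(6) -> [23, 20, 20, 6]
push(4) -> [23, 20, 20, 6, 4]
push(27) -> [23, 20, 20, 6, 4, 27]
Final stack (bottom to top): [23, 20, 20, 6, 4, 27]


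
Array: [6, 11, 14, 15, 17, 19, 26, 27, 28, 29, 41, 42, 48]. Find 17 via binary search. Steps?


Search for 17:
[0,12] mid=6 arr[6]=26
[0,5] mid=2 arr[2]=14
[3,5] mid=4 arr[4]=17
Total: 3 comparisons


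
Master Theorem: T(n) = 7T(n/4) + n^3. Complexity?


a=7, b=4, c=3. log_4(7)=1.404 < c=3. Case 3: O(n^c) = O(n^3)
Complexity: O(n^3)


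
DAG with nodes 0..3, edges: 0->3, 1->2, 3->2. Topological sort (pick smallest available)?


Kahn's algorithm, process smallest node first
Order: [0, 1, 3, 2]


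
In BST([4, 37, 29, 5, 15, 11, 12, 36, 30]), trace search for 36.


BST root = 4
Search for 36: compare at each node
Path: [4, 37, 29, 36]


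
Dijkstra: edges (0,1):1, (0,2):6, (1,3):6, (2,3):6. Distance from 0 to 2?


Dijkstra from 0:
Distances: {0: 0, 1: 1, 2: 6, 3: 7}
Shortest distance to 2 = 6, path = [0, 2]


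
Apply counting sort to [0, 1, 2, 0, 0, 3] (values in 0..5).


Count array: [3, 1, 1, 1, 0, 0]
Reconstruct: [0, 0, 0, 1, 2, 3]


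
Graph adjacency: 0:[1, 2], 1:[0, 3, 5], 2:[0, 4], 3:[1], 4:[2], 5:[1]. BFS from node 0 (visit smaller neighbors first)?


BFS queue: start with [0]
Visit order: [0, 1, 2, 3, 5, 4]


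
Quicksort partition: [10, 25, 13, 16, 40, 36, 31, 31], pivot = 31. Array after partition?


Elements <= 31 go left of pivot.
Result: [10, 25, 13, 16, 31, 31, 40, 36], pivot at index 5


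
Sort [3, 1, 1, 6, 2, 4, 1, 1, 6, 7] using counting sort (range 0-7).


Count array: [0, 4, 1, 1, 1, 0, 2, 1]
Reconstruct: [1, 1, 1, 1, 2, 3, 4, 6, 6, 7]


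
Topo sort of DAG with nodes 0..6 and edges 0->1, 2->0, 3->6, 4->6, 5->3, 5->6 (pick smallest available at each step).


Kahn's algorithm, process smallest node first
Order: [2, 0, 1, 4, 5, 3, 6]


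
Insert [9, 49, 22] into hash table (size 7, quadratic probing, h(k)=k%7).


Insertions: 9->slot 2; 49->slot 0; 22->slot 1
Table: [49, 22, 9, None, None, None, None]


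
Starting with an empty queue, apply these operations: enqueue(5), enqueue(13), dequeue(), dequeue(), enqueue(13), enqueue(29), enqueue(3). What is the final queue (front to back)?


enqueue(5) -> [5]
enqueue(13) -> [5, 13]
dequeue() returns 5 -> [13]
dequeue() returns 13 -> []
enqueue(13) -> [13]
enqueue(29) -> [13, 29]
enqueue(3) -> [13, 29, 3]
Final queue (front to back): [13, 29, 3]


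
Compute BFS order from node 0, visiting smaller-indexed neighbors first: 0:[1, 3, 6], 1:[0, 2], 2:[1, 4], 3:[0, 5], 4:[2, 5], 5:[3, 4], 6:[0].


BFS queue: start with [0]
Visit order: [0, 1, 3, 6, 2, 5, 4]


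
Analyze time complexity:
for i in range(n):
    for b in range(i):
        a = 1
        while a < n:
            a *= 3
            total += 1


Per nesting level: O(n) * O(n) [triangular over i] * O(log n) = O(n^2 log n)
Complexity: O(n^2 log n)


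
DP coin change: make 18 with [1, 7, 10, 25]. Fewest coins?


dp[0]=0; dp[i]=1+min(dp[i-c] for c in coins)
...dp[13]=4, dp[14]=2, dp[15]=3, dp[16]=4, dp[17]=2, dp[18]=3
Minimum coins for 18 = 3


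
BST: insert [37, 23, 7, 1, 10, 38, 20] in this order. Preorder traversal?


Root = 37; build tree by BST insertion.
Preorder traversal: [37, 23, 7, 1, 10, 20, 38]


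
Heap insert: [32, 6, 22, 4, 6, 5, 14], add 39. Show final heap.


Append 39: [32, 6, 22, 4, 6, 5, 14, 39]
Bubble up: swap idx 7(39) with idx 3(4); swap idx 3(39) with idx 1(6); swap idx 1(39) with idx 0(32)
Result: [39, 32, 22, 6, 6, 5, 14, 4]


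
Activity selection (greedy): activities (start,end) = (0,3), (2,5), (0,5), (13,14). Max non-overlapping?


Greedy: pick earliest-ending, then skip overlaps.
Selected (2 activities): [(0, 3), (13, 14)]


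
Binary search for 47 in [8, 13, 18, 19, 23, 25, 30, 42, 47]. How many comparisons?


Search for 47:
[0,8] mid=4 arr[4]=23
[5,8] mid=6 arr[6]=30
[7,8] mid=7 arr[7]=42
[8,8] mid=8 arr[8]=47
Total: 4 comparisons


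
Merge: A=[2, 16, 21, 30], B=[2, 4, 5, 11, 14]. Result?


Compare heads, take smaller each step.
Merged: [2, 2, 4, 5, 11, 14, 16, 21, 30]


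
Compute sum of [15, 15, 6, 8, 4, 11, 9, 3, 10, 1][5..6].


Prefix sums: [0, 15, 30, 36, 44, 48, 59, 68, 71, 81, 82]
Sum[5..6] = prefix[7] - prefix[5] = 68 - 48 = 20


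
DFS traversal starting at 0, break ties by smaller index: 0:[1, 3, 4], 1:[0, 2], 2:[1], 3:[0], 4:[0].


DFS stack-based: start with [0]
Visit order: [0, 1, 2, 3, 4]


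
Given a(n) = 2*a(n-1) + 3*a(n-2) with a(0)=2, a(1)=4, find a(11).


Build bottom-up:
...a(9)=29524, a(10)=88574, a(11)=2*88574+3*29524=265720


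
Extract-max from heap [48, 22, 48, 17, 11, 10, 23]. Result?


Max = 48
Replace root with last, heapify down
Resulting heap: [48, 22, 23, 17, 11, 10]


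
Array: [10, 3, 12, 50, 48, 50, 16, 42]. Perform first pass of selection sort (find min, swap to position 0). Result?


After one pass: [3, 10, 12, 50, 48, 50, 16, 42]


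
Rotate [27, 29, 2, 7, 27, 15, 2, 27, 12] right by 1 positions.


Right rotate by 1: [12, 27, 29, 2, 7, 27, 15, 2, 27]


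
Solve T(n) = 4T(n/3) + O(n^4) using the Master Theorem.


a=4, b=3, c=4. log_3(4)=1.262 < c=4. Case 3: O(n^c) = O(n^4)
Complexity: O(n^4)


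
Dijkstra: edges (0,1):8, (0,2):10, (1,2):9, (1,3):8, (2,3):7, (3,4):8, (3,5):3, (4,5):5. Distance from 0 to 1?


Dijkstra from 0:
Distances: {0: 0, 1: 8, 2: 10, 3: 16, 4: 24, 5: 19}
Shortest distance to 1 = 8, path = [0, 1]


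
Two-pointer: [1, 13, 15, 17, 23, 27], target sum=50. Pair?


Two pointers: lo=0, hi=5
Found pair: (23, 27) summing to 50


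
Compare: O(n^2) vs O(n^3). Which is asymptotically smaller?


quadratic grows slower than cubic
O(n^2) is asymptotically smaller; O(n^3) grows faster


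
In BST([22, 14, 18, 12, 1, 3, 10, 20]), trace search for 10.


BST root = 22
Search for 10: compare at each node
Path: [22, 14, 12, 1, 3, 10]


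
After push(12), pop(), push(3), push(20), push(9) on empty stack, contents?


push(12) -> [12]
pop() returns 12 -> []
push(3) -> [3]
push(20) -> [3, 20]
push(9) -> [3, 20, 9]
Final stack (bottom to top): [3, 20, 9]


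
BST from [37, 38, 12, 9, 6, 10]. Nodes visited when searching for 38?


BST root = 37
Search for 38: compare at each node
Path: [37, 38]


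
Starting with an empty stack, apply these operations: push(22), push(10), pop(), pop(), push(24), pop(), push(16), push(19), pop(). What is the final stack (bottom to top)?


push(22) -> [22]
push(10) -> [22, 10]
pop() returns 10 -> [22]
pop() returns 22 -> []
push(24) -> [24]
pop() returns 24 -> []
push(16) -> [16]
push(19) -> [16, 19]
pop() returns 19 -> [16]
Final stack (bottom to top): [16]


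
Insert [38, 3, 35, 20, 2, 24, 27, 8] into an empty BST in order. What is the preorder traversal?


Root = 38; build tree by BST insertion.
Preorder traversal: [38, 3, 2, 35, 20, 8, 24, 27]


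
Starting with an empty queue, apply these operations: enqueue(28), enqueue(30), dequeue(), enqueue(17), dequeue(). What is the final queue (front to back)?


enqueue(28) -> [28]
enqueue(30) -> [28, 30]
dequeue() returns 28 -> [30]
enqueue(17) -> [30, 17]
dequeue() returns 30 -> [17]
Final queue (front to back): [17]


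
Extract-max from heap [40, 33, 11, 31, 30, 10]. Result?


Max = 40
Replace root with last, heapify down
Resulting heap: [33, 31, 11, 10, 30]


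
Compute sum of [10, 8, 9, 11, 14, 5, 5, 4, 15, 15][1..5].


Prefix sums: [0, 10, 18, 27, 38, 52, 57, 62, 66, 81, 96]
Sum[1..5] = prefix[6] - prefix[1] = 57 - 10 = 47


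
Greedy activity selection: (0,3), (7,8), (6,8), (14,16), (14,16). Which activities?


Greedy: pick earliest-ending, then skip overlaps.
Selected (3 activities): [(0, 3), (7, 8), (14, 16)]


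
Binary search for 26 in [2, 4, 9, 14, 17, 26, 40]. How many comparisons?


Search for 26:
[0,6] mid=3 arr[3]=14
[4,6] mid=5 arr[5]=26
Total: 2 comparisons


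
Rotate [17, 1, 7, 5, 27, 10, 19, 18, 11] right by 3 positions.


Right rotate by 3: [19, 18, 11, 17, 1, 7, 5, 27, 10]


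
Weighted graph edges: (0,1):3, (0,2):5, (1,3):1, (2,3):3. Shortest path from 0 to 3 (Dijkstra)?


Dijkstra from 0:
Distances: {0: 0, 1: 3, 2: 5, 3: 4}
Shortest distance to 3 = 4, path = [0, 1, 3]


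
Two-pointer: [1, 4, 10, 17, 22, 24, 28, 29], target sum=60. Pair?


Two pointers: lo=0, hi=7
No pair sums to 60


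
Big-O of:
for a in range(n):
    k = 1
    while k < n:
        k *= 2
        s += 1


Per nesting level: O(n) * O(log n) = O(n log n)
Complexity: O(n log n)


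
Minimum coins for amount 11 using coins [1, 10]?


dp[0]=0; dp[i]=1+min(dp[i-c] for c in coins)
...dp[6]=6, dp[7]=7, dp[8]=8, dp[9]=9, dp[10]=1, dp[11]=2
Minimum coins for 11 = 2


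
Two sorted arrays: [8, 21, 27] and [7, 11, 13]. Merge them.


Compare heads, take smaller each step.
Merged: [7, 8, 11, 13, 21, 27]


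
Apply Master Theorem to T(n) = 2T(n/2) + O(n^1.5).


a=2, b=2, c=1.5. log_2(2)=1 < c=1.5. Case 3: O(n^c) = O(n^1.500)
Complexity: O(n^1.500)


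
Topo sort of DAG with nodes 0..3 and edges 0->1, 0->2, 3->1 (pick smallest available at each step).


Kahn's algorithm, process smallest node first
Order: [0, 2, 3, 1]


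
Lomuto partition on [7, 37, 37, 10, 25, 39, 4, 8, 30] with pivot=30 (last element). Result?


Elements <= 30 go left of pivot.
Result: [7, 10, 25, 4, 8, 30, 37, 37, 39], pivot at index 5


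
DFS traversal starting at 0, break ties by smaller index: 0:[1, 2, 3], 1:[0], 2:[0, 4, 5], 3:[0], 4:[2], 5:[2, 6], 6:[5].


DFS stack-based: start with [0]
Visit order: [0, 1, 2, 4, 5, 6, 3]


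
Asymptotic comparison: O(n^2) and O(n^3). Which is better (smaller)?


quadratic grows slower than cubic
O(n^2) is asymptotically smaller; O(n^3) grows faster


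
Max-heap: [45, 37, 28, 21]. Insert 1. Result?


Append 1: [45, 37, 28, 21, 1]
Bubble up: no swaps needed
Result: [45, 37, 28, 21, 1]


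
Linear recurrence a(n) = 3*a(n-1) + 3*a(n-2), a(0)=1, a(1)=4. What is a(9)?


Build bottom-up:
...a(7)=11772, a(8)=44631, a(9)=3*44631+3*11772=169209


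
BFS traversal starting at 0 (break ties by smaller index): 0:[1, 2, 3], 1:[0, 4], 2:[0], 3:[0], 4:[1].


BFS queue: start with [0]
Visit order: [0, 1, 2, 3, 4]


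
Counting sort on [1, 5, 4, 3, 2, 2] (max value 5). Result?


Count array: [0, 1, 2, 1, 1, 1]
Reconstruct: [1, 2, 2, 3, 4, 5]


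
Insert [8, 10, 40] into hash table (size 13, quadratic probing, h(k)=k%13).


Insertions: 8->slot 8; 10->slot 10; 40->slot 1
Table: [None, 40, None, None, None, None, None, None, 8, None, 10, None, None]


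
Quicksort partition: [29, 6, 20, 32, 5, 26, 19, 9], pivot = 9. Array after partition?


Elements <= 9 go left of pivot.
Result: [6, 5, 9, 32, 29, 26, 19, 20], pivot at index 2


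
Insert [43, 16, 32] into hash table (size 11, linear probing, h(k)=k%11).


Insertions: 43->slot 10; 16->slot 5; 32->slot 0
Table: [32, None, None, None, None, 16, None, None, None, None, 43]


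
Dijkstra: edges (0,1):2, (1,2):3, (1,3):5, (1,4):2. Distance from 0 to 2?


Dijkstra from 0:
Distances: {0: 0, 1: 2, 2: 5, 3: 7, 4: 4}
Shortest distance to 2 = 5, path = [0, 1, 2]


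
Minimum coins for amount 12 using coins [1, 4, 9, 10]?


dp[0]=0; dp[i]=1+min(dp[i-c] for c in coins)
...dp[7]=4, dp[8]=2, dp[9]=1, dp[10]=1, dp[11]=2, dp[12]=3
Minimum coins for 12 = 3


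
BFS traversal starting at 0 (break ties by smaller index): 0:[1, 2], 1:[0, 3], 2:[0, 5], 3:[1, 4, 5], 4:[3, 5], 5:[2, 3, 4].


BFS queue: start with [0]
Visit order: [0, 1, 2, 3, 5, 4]


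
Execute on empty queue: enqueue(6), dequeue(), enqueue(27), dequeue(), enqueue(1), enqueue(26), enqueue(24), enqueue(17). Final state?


enqueue(6) -> [6]
dequeue() returns 6 -> []
enqueue(27) -> [27]
dequeue() returns 27 -> []
enqueue(1) -> [1]
enqueue(26) -> [1, 26]
enqueue(24) -> [1, 26, 24]
enqueue(17) -> [1, 26, 24, 17]
Final queue (front to back): [1, 26, 24, 17]


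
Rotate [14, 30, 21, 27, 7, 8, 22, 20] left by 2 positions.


Left rotate by 2: [21, 27, 7, 8, 22, 20, 14, 30]


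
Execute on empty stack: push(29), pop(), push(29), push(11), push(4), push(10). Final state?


push(29) -> [29]
pop() returns 29 -> []
push(29) -> [29]
push(11) -> [29, 11]
push(4) -> [29, 11, 4]
push(10) -> [29, 11, 4, 10]
Final stack (bottom to top): [29, 11, 4, 10]


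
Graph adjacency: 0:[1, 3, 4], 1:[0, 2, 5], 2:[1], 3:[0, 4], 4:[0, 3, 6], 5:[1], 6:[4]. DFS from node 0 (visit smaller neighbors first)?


DFS stack-based: start with [0]
Visit order: [0, 1, 2, 5, 3, 4, 6]


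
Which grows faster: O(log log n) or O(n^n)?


double-logarithmic grows slower than n^n
O(log log n) is asymptotically smaller; O(n^n) grows faster


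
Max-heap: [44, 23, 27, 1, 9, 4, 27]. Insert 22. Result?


Append 22: [44, 23, 27, 1, 9, 4, 27, 22]
Bubble up: swap idx 7(22) with idx 3(1)
Result: [44, 23, 27, 22, 9, 4, 27, 1]


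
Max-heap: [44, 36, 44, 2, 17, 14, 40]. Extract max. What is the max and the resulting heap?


Max = 44
Replace root with last, heapify down
Resulting heap: [44, 36, 40, 2, 17, 14]


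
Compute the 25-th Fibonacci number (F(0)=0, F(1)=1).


F(n)=F(n-1)+F(n-2)
...F(23)=28657, F(24)=46368, F(25)=75025


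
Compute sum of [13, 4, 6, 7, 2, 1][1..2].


Prefix sums: [0, 13, 17, 23, 30, 32, 33]
Sum[1..2] = prefix[3] - prefix[1] = 23 - 13 = 10


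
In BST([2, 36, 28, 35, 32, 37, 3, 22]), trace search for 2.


BST root = 2
Search for 2: compare at each node
Path: [2]


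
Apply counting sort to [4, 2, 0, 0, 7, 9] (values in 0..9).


Count array: [2, 0, 1, 0, 1, 0, 0, 1, 0, 1]
Reconstruct: [0, 0, 2, 4, 7, 9]


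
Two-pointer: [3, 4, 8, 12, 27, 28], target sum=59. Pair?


Two pointers: lo=0, hi=5
No pair sums to 59


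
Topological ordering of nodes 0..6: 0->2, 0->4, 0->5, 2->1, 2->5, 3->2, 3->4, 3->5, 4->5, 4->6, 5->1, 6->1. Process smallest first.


Kahn's algorithm, process smallest node first
Order: [0, 3, 2, 4, 5, 6, 1]


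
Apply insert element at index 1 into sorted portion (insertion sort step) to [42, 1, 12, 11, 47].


After one pass: [1, 42, 12, 11, 47]


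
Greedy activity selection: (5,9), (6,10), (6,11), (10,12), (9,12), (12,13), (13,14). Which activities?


Greedy: pick earliest-ending, then skip overlaps.
Selected (4 activities): [(5, 9), (10, 12), (12, 13), (13, 14)]


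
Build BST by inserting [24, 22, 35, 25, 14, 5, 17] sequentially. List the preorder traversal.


Root = 24; build tree by BST insertion.
Preorder traversal: [24, 22, 14, 5, 17, 35, 25]


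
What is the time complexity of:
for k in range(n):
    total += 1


Per nesting level: O(n) = O(n)
Complexity: O(n)


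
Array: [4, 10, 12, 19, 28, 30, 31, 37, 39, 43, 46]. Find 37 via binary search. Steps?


Search for 37:
[0,10] mid=5 arr[5]=30
[6,10] mid=8 arr[8]=39
[6,7] mid=6 arr[6]=31
[7,7] mid=7 arr[7]=37
Total: 4 comparisons


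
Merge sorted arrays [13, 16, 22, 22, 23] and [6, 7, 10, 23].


Compare heads, take smaller each step.
Merged: [6, 7, 10, 13, 16, 22, 22, 23, 23]


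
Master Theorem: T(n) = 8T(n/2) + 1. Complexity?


a=8, b=2, c=0. log_2(8)=3 > c=0. Case 1: O(n^log_b(a)) = O(n^3)
Complexity: O(n^3)


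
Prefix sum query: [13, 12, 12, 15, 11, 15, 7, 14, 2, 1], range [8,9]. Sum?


Prefix sums: [0, 13, 25, 37, 52, 63, 78, 85, 99, 101, 102]
Sum[8..9] = prefix[10] - prefix[8] = 102 - 99 = 3


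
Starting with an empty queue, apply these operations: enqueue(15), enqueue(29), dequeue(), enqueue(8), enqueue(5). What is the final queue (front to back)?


enqueue(15) -> [15]
enqueue(29) -> [15, 29]
dequeue() returns 15 -> [29]
enqueue(8) -> [29, 8]
enqueue(5) -> [29, 8, 5]
Final queue (front to back): [29, 8, 5]


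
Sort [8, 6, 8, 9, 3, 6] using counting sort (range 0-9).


Count array: [0, 0, 0, 1, 0, 0, 2, 0, 2, 1]
Reconstruct: [3, 6, 6, 8, 8, 9]


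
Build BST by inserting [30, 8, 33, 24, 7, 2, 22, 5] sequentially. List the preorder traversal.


Root = 30; build tree by BST insertion.
Preorder traversal: [30, 8, 7, 2, 5, 24, 22, 33]


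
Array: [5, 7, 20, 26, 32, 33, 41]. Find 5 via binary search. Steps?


Search for 5:
[0,6] mid=3 arr[3]=26
[0,2] mid=1 arr[1]=7
[0,0] mid=0 arr[0]=5
Total: 3 comparisons


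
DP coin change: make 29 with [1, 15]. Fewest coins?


dp[0]=0; dp[i]=1+min(dp[i-c] for c in coins)
...dp[24]=10, dp[25]=11, dp[26]=12, dp[27]=13, dp[28]=14, dp[29]=15
Minimum coins for 29 = 15


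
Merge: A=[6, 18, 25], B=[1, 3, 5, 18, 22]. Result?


Compare heads, take smaller each step.
Merged: [1, 3, 5, 6, 18, 18, 22, 25]


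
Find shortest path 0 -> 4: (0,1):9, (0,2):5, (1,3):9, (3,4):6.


Dijkstra from 0:
Distances: {0: 0, 1: 9, 2: 5, 3: 18, 4: 24}
Shortest distance to 4 = 24, path = [0, 1, 3, 4]


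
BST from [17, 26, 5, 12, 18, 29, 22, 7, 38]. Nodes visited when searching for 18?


BST root = 17
Search for 18: compare at each node
Path: [17, 26, 18]


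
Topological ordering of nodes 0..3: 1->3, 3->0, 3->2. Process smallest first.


Kahn's algorithm, process smallest node first
Order: [1, 3, 0, 2]


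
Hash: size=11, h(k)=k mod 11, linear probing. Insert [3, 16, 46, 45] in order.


Insertions: 3->slot 3; 16->slot 5; 46->slot 2; 45->slot 1
Table: [None, 45, 46, 3, None, 16, None, None, None, None, None]


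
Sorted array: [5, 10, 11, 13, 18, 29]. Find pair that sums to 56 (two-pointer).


Two pointers: lo=0, hi=5
No pair sums to 56


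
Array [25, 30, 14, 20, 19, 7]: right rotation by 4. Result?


Right rotate by 4: [14, 20, 19, 7, 25, 30]


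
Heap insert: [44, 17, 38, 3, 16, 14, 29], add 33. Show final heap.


Append 33: [44, 17, 38, 3, 16, 14, 29, 33]
Bubble up: swap idx 7(33) with idx 3(3); swap idx 3(33) with idx 1(17)
Result: [44, 33, 38, 17, 16, 14, 29, 3]


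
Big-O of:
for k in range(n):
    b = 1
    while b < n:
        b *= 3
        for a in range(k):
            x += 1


Per nesting level: O(n) * O(log n) * O(n) [triangular over k] = O(n^2 log n)
Complexity: O(n^2 log n)


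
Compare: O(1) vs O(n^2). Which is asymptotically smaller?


constant grows slower than quadratic
O(1) is asymptotically smaller; O(n^2) grows faster


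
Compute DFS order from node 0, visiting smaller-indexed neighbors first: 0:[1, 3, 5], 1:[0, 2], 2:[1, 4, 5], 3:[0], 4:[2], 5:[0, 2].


DFS stack-based: start with [0]
Visit order: [0, 1, 2, 4, 5, 3]


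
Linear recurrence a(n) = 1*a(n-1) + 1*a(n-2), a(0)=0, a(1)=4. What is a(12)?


Build bottom-up:
...a(10)=220, a(11)=356, a(12)=1*356+1*220=576


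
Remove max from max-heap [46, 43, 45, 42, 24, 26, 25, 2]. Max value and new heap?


Max = 46
Replace root with last, heapify down
Resulting heap: [45, 43, 26, 42, 24, 2, 25]


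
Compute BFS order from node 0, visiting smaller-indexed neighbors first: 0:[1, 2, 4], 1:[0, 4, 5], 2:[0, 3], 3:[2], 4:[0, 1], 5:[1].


BFS queue: start with [0]
Visit order: [0, 1, 2, 4, 5, 3]


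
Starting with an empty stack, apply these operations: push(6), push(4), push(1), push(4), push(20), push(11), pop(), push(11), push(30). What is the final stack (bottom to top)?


push(6) -> [6]
push(4) -> [6, 4]
push(1) -> [6, 4, 1]
push(4) -> [6, 4, 1, 4]
push(20) -> [6, 4, 1, 4, 20]
push(11) -> [6, 4, 1, 4, 20, 11]
pop() returns 11 -> [6, 4, 1, 4, 20]
push(11) -> [6, 4, 1, 4, 20, 11]
push(30) -> [6, 4, 1, 4, 20, 11, 30]
Final stack (bottom to top): [6, 4, 1, 4, 20, 11, 30]


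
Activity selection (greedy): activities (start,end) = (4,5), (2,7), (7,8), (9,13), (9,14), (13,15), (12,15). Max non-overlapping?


Greedy: pick earliest-ending, then skip overlaps.
Selected (4 activities): [(4, 5), (7, 8), (9, 13), (13, 15)]


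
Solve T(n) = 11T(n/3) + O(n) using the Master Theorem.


a=11, b=3, c=1. log_3(11)=2.183 > c=1. Case 1: O(n^log_b(a)) = O(n^2.183)
Complexity: O(n^2.183)


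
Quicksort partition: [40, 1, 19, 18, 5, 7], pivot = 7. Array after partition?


Elements <= 7 go left of pivot.
Result: [1, 5, 7, 18, 40, 19], pivot at index 2


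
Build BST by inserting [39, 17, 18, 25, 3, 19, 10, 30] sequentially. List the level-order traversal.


Root = 39; build tree by BST insertion.
Level-Order traversal: [39, 17, 3, 18, 10, 25, 19, 30]


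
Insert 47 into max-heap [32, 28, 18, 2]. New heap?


Append 47: [32, 28, 18, 2, 47]
Bubble up: swap idx 4(47) with idx 1(28); swap idx 1(47) with idx 0(32)
Result: [47, 32, 18, 2, 28]


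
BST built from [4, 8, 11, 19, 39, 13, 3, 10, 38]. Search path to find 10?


BST root = 4
Search for 10: compare at each node
Path: [4, 8, 11, 10]


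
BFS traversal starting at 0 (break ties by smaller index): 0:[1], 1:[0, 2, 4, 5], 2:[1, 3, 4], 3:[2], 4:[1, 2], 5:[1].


BFS queue: start with [0]
Visit order: [0, 1, 2, 4, 5, 3]


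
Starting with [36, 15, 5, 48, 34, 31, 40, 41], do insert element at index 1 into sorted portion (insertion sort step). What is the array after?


After one pass: [15, 36, 5, 48, 34, 31, 40, 41]


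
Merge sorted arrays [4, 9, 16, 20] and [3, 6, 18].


Compare heads, take smaller each step.
Merged: [3, 4, 6, 9, 16, 18, 20]


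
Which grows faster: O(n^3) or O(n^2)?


quadratic grows slower than cubic
O(n^2) is asymptotically smaller; O(n^3) grows faster


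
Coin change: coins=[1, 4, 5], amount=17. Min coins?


dp[0]=0; dp[i]=1+min(dp[i-c] for c in coins)
...dp[12]=3, dp[13]=3, dp[14]=3, dp[15]=3, dp[16]=4, dp[17]=4
Minimum coins for 17 = 4


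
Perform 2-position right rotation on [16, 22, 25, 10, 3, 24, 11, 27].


Right rotate by 2: [11, 27, 16, 22, 25, 10, 3, 24]


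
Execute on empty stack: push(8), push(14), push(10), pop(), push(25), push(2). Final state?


push(8) -> [8]
push(14) -> [8, 14]
push(10) -> [8, 14, 10]
pop() returns 10 -> [8, 14]
push(25) -> [8, 14, 25]
push(2) -> [8, 14, 25, 2]
Final stack (bottom to top): [8, 14, 25, 2]


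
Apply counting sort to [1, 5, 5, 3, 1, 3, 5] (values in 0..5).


Count array: [0, 2, 0, 2, 0, 3]
Reconstruct: [1, 1, 3, 3, 5, 5, 5]


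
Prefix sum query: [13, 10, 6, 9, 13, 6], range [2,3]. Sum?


Prefix sums: [0, 13, 23, 29, 38, 51, 57]
Sum[2..3] = prefix[4] - prefix[2] = 38 - 23 = 15


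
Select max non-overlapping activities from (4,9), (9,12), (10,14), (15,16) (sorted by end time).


Greedy: pick earliest-ending, then skip overlaps.
Selected (3 activities): [(4, 9), (9, 12), (15, 16)]


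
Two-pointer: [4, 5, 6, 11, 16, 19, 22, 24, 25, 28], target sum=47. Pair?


Two pointers: lo=0, hi=9
Found pair: (19, 28) summing to 47


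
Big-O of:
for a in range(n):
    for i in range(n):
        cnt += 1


Per nesting level: O(n) * O(n) = O(n^2)
Complexity: O(n^2)


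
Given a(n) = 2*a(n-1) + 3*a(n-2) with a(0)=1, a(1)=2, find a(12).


Build bottom-up:
...a(10)=44287, a(11)=132860, a(12)=2*132860+3*44287=398581


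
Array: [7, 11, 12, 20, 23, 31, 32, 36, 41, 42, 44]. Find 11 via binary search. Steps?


Search for 11:
[0,10] mid=5 arr[5]=31
[0,4] mid=2 arr[2]=12
[0,1] mid=0 arr[0]=7
[1,1] mid=1 arr[1]=11
Total: 4 comparisons


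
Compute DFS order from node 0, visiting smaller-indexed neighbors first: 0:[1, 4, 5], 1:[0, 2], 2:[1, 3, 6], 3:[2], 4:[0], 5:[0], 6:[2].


DFS stack-based: start with [0]
Visit order: [0, 1, 2, 3, 6, 4, 5]


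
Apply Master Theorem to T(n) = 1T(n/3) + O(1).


a=1, b=3, c=0. log_3(1)=0 = c=0. Case 2: O(n^c log n) = O(log n)
Complexity: O(log n)


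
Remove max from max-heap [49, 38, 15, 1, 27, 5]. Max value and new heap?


Max = 49
Replace root with last, heapify down
Resulting heap: [38, 27, 15, 1, 5]


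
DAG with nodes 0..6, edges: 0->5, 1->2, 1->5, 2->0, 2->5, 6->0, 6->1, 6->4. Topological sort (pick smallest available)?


Kahn's algorithm, process smallest node first
Order: [3, 6, 1, 2, 0, 4, 5]


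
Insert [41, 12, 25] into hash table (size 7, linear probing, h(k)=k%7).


Insertions: 41->slot 6; 12->slot 5; 25->slot 4
Table: [None, None, None, None, 25, 12, 41]


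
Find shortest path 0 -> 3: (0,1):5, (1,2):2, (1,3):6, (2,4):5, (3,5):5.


Dijkstra from 0:
Distances: {0: 0, 1: 5, 2: 7, 3: 11, 4: 12, 5: 16}
Shortest distance to 3 = 11, path = [0, 1, 3]


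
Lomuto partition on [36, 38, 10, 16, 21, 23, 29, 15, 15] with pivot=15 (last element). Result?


Elements <= 15 go left of pivot.
Result: [10, 15, 15, 16, 21, 23, 29, 38, 36], pivot at index 2


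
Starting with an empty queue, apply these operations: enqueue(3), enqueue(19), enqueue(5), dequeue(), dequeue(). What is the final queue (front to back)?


enqueue(3) -> [3]
enqueue(19) -> [3, 19]
enqueue(5) -> [3, 19, 5]
dequeue() returns 3 -> [19, 5]
dequeue() returns 19 -> [5]
Final queue (front to back): [5]


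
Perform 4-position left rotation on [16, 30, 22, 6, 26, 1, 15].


Left rotate by 4: [26, 1, 15, 16, 30, 22, 6]


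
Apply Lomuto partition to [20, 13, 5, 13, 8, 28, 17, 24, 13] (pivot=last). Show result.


Elements <= 13 go left of pivot.
Result: [13, 5, 13, 8, 13, 28, 17, 24, 20], pivot at index 4


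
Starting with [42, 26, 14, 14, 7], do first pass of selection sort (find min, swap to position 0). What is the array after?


After one pass: [7, 26, 14, 14, 42]


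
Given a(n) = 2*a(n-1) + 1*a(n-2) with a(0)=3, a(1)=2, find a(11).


Build bottom-up:
...a(9)=3194, a(10)=7711, a(11)=2*7711+1*3194=18616


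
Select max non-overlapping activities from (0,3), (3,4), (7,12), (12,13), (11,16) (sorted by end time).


Greedy: pick earliest-ending, then skip overlaps.
Selected (4 activities): [(0, 3), (3, 4), (7, 12), (12, 13)]


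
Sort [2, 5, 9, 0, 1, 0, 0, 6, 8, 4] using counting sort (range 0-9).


Count array: [3, 1, 1, 0, 1, 1, 1, 0, 1, 1]
Reconstruct: [0, 0, 0, 1, 2, 4, 5, 6, 8, 9]


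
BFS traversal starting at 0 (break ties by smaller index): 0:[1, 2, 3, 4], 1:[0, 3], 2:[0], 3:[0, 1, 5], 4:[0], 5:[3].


BFS queue: start with [0]
Visit order: [0, 1, 2, 3, 4, 5]


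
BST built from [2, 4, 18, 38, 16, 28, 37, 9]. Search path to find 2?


BST root = 2
Search for 2: compare at each node
Path: [2]


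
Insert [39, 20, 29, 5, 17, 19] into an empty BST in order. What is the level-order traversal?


Root = 39; build tree by BST insertion.
Level-Order traversal: [39, 20, 5, 29, 17, 19]


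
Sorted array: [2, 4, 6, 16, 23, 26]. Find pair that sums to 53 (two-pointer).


Two pointers: lo=0, hi=5
No pair sums to 53


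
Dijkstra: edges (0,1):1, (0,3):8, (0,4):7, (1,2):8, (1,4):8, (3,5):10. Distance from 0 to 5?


Dijkstra from 0:
Distances: {0: 0, 1: 1, 2: 9, 3: 8, 4: 7, 5: 18}
Shortest distance to 5 = 18, path = [0, 3, 5]


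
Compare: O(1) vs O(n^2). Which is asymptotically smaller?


constant grows slower than quadratic
O(1) is asymptotically smaller; O(n^2) grows faster


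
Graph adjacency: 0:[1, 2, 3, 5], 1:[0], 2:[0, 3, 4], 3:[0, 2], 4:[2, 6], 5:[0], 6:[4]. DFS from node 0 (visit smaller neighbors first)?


DFS stack-based: start with [0]
Visit order: [0, 1, 2, 3, 4, 6, 5]


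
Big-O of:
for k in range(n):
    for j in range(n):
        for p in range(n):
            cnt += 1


Per nesting level: O(n) * O(n) * O(n) = O(n^3)
Complexity: O(n^3)


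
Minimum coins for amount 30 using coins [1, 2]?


dp[0]=0; dp[i]=1+min(dp[i-c] for c in coins)
...dp[25]=13, dp[26]=13, dp[27]=14, dp[28]=14, dp[29]=15, dp[30]=15
Minimum coins for 30 = 15


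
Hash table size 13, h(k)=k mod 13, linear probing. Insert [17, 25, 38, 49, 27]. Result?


Insertions: 17->slot 4; 25->slot 12; 38->slot 0; 49->slot 10; 27->slot 1
Table: [38, 27, None, None, 17, None, None, None, None, None, 49, None, 25]


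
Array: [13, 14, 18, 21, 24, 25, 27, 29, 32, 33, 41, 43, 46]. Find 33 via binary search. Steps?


Search for 33:
[0,12] mid=6 arr[6]=27
[7,12] mid=9 arr[9]=33
Total: 2 comparisons


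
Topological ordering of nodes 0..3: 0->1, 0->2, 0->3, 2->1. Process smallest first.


Kahn's algorithm, process smallest node first
Order: [0, 2, 1, 3]


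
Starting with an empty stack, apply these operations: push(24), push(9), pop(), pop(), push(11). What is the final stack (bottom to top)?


push(24) -> [24]
push(9) -> [24, 9]
pop() returns 9 -> [24]
pop() returns 24 -> []
push(11) -> [11]
Final stack (bottom to top): [11]


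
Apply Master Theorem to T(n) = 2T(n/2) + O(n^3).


a=2, b=2, c=3. log_2(2)=1 < c=3. Case 3: O(n^c) = O(n^3)
Complexity: O(n^3)


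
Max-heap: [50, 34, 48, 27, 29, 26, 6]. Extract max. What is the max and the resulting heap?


Max = 50
Replace root with last, heapify down
Resulting heap: [48, 34, 26, 27, 29, 6]


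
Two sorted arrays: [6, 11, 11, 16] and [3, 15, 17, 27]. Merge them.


Compare heads, take smaller each step.
Merged: [3, 6, 11, 11, 15, 16, 17, 27]


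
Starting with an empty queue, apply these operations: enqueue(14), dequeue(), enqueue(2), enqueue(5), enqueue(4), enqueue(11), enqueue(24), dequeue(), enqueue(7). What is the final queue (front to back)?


enqueue(14) -> [14]
dequeue() returns 14 -> []
enqueue(2) -> [2]
enqueue(5) -> [2, 5]
enqueue(4) -> [2, 5, 4]
enqueue(11) -> [2, 5, 4, 11]
enqueue(24) -> [2, 5, 4, 11, 24]
dequeue() returns 2 -> [5, 4, 11, 24]
enqueue(7) -> [5, 4, 11, 24, 7]
Final queue (front to back): [5, 4, 11, 24, 7]


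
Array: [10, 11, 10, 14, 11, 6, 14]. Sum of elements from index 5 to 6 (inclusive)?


Prefix sums: [0, 10, 21, 31, 45, 56, 62, 76]
Sum[5..6] = prefix[7] - prefix[5] = 76 - 56 = 20


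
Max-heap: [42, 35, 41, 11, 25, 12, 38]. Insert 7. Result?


Append 7: [42, 35, 41, 11, 25, 12, 38, 7]
Bubble up: no swaps needed
Result: [42, 35, 41, 11, 25, 12, 38, 7]


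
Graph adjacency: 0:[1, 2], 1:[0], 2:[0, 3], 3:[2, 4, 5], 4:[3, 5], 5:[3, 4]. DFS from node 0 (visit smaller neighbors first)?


DFS stack-based: start with [0]
Visit order: [0, 1, 2, 3, 4, 5]


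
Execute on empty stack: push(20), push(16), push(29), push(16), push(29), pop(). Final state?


push(20) -> [20]
push(16) -> [20, 16]
push(29) -> [20, 16, 29]
push(16) -> [20, 16, 29, 16]
push(29) -> [20, 16, 29, 16, 29]
pop() returns 29 -> [20, 16, 29, 16]
Final stack (bottom to top): [20, 16, 29, 16]


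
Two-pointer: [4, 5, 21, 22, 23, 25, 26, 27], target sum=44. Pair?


Two pointers: lo=0, hi=7
Found pair: (21, 23) summing to 44


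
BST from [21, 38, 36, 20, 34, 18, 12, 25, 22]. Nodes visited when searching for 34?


BST root = 21
Search for 34: compare at each node
Path: [21, 38, 36, 34]


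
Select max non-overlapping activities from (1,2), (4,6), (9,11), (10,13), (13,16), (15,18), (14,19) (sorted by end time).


Greedy: pick earliest-ending, then skip overlaps.
Selected (4 activities): [(1, 2), (4, 6), (9, 11), (13, 16)]


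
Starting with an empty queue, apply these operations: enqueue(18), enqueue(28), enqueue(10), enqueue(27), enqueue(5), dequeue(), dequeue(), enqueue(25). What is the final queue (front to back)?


enqueue(18) -> [18]
enqueue(28) -> [18, 28]
enqueue(10) -> [18, 28, 10]
enqueue(27) -> [18, 28, 10, 27]
enqueue(5) -> [18, 28, 10, 27, 5]
dequeue() returns 18 -> [28, 10, 27, 5]
dequeue() returns 28 -> [10, 27, 5]
enqueue(25) -> [10, 27, 5, 25]
Final queue (front to back): [10, 27, 5, 25]


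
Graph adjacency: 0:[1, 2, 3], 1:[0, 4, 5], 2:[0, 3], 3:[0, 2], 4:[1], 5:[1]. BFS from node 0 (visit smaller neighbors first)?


BFS queue: start with [0]
Visit order: [0, 1, 2, 3, 4, 5]


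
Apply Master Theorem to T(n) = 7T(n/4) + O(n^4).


a=7, b=4, c=4. log_4(7)=1.404 < c=4. Case 3: O(n^c) = O(n^4)
Complexity: O(n^4)


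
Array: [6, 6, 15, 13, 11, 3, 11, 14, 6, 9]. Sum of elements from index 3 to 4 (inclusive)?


Prefix sums: [0, 6, 12, 27, 40, 51, 54, 65, 79, 85, 94]
Sum[3..4] = prefix[5] - prefix[3] = 51 - 27 = 24


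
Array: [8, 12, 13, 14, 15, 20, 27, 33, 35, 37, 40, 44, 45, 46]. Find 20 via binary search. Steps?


Search for 20:
[0,13] mid=6 arr[6]=27
[0,5] mid=2 arr[2]=13
[3,5] mid=4 arr[4]=15
[5,5] mid=5 arr[5]=20
Total: 4 comparisons


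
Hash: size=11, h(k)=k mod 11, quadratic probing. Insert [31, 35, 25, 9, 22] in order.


Insertions: 31->slot 9; 35->slot 2; 25->slot 3; 9->slot 10; 22->slot 0
Table: [22, None, 35, 25, None, None, None, None, None, 31, 9]


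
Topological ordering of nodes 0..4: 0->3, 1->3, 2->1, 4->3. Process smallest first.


Kahn's algorithm, process smallest node first
Order: [0, 2, 1, 4, 3]


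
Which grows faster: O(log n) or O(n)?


logarithmic grows slower than linear
O(log n) is asymptotically smaller; O(n) grows faster


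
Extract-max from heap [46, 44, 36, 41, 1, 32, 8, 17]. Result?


Max = 46
Replace root with last, heapify down
Resulting heap: [44, 41, 36, 17, 1, 32, 8]


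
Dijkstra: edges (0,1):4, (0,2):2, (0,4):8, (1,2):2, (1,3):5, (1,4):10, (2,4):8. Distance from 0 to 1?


Dijkstra from 0:
Distances: {0: 0, 1: 4, 2: 2, 3: 9, 4: 8}
Shortest distance to 1 = 4, path = [0, 1]


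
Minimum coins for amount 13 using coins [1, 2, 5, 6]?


dp[0]=0; dp[i]=1+min(dp[i-c] for c in coins)
...dp[8]=2, dp[9]=3, dp[10]=2, dp[11]=2, dp[12]=2, dp[13]=3
Minimum coins for 13 = 3
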